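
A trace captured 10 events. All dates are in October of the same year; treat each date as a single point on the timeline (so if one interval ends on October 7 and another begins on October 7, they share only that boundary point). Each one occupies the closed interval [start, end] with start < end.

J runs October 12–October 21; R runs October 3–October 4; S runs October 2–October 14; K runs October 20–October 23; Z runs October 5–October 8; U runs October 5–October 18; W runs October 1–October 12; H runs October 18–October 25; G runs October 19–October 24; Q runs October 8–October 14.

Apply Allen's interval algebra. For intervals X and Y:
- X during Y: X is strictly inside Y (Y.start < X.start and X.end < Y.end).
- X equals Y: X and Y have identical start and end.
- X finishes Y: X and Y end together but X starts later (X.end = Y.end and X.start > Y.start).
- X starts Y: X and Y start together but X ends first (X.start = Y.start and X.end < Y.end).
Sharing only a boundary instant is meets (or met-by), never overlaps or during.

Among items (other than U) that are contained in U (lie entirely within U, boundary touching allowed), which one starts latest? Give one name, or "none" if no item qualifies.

Q

Target U = [October 5, October 18].
G [October 19, October 24] → after → excluded.
H [October 18, October 25] → met-by → excluded.
J [October 12, October 21] → overlapped-by → excluded.
K [October 20, October 23] → after → excluded.
Q [October 8, October 14] → during → candidate.
R [October 3, October 4] → before → excluded.
S [October 2, October 14] → overlaps → excluded.
W [October 1, October 12] → overlaps → excluded.
Z [October 5, October 8] → starts → candidate.
Among candidates, latest start is October 8 → Q.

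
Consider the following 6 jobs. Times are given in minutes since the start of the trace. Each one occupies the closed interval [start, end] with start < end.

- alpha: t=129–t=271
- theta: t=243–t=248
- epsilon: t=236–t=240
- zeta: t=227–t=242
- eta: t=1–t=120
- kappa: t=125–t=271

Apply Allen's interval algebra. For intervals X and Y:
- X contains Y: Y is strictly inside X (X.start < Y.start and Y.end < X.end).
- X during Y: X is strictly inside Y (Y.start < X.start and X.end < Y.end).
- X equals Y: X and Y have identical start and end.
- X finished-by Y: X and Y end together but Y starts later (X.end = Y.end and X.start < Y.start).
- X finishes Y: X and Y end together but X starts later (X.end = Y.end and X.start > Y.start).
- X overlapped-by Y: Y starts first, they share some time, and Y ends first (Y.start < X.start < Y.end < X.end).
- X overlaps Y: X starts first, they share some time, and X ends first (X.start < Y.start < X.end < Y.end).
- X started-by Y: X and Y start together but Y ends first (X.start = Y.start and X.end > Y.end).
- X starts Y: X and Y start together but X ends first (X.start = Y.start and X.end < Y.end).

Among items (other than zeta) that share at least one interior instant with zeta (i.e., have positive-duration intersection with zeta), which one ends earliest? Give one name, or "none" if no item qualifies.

Target zeta = [t=227, t=242].
alpha [t=129, t=271] → contains → candidate.
epsilon [t=236, t=240] → during → candidate.
eta [t=1, t=120] → before → excluded.
kappa [t=125, t=271] → contains → candidate.
theta [t=243, t=248] → after → excluded.
Among candidates, earliest end is t=240 → epsilon.

epsilon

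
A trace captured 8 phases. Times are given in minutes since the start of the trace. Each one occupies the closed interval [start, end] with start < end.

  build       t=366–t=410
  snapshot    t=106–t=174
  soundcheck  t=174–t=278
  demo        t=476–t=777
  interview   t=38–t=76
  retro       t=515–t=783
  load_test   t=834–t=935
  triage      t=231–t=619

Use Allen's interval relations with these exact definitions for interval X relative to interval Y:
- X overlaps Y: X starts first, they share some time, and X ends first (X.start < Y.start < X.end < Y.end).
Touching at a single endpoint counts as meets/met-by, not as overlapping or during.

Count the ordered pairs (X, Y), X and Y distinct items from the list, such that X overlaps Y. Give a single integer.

4

Checking all 56 ordered pairs for relation 'overlaps'; matching pairs in alphabetical order:
(demo, retro): demo overlaps retro ✓
(soundcheck, triage): soundcheck overlaps triage ✓
(triage, demo): triage overlaps demo ✓
(triage, retro): triage overlaps retro ✓
Count: 4.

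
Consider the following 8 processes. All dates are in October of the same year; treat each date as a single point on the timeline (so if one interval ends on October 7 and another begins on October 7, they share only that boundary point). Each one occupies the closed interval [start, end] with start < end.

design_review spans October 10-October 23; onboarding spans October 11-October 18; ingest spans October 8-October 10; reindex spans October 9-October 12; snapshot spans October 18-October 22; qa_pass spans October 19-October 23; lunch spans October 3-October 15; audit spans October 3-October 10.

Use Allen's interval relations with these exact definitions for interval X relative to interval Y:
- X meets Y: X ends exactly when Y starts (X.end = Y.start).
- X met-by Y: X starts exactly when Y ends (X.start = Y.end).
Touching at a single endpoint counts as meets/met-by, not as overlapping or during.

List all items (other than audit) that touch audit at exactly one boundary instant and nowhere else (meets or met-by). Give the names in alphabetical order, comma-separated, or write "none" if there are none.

Target audit = [October 3, October 10].
design_review [October 10, October 23] → met-by → yes.
ingest [October 8, October 10] → finishes → no.
lunch [October 3, October 15] → started-by → no.
onboarding [October 11, October 18] → after → no.
qa_pass [October 19, October 23] → after → no.
reindex [October 9, October 12] → overlapped-by → no.
snapshot [October 18, October 22] → after → no.
Result: design_review.

design_review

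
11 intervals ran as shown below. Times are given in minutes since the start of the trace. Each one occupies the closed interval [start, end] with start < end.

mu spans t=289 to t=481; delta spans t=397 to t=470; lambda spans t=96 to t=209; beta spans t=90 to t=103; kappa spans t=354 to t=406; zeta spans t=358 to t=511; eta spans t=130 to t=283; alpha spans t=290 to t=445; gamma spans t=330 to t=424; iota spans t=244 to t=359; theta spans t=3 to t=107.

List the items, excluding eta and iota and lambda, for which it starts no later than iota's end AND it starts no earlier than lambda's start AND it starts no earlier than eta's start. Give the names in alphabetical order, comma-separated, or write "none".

alpha, gamma, kappa, mu, zeta

Conditions: its start is no later than iota's end (X.start <= t=359) AND its start is no earlier than lambda's start (X.start >= t=96) AND its start is no earlier than eta's start (X.start >= t=130).
alpha: start t=290 <= t=359? ✓; start t=290 >= t=96? ✓; start t=290 >= t=130? ✓ → yes.
beta: start t=90 <= t=359? ✓; start t=90 >= t=96? ✗; start t=90 >= t=130? ✗ → no.
delta: start t=397 <= t=359? ✗; start t=397 >= t=96? ✓; start t=397 >= t=130? ✓ → no.
gamma: start t=330 <= t=359? ✓; start t=330 >= t=96? ✓; start t=330 >= t=130? ✓ → yes.
kappa: start t=354 <= t=359? ✓; start t=354 >= t=96? ✓; start t=354 >= t=130? ✓ → yes.
mu: start t=289 <= t=359? ✓; start t=289 >= t=96? ✓; start t=289 >= t=130? ✓ → yes.
theta: start t=3 <= t=359? ✓; start t=3 >= t=96? ✗; start t=3 >= t=130? ✗ → no.
zeta: start t=358 <= t=359? ✓; start t=358 >= t=96? ✓; start t=358 >= t=130? ✓ → yes.
Result: alpha, gamma, kappa, mu, zeta.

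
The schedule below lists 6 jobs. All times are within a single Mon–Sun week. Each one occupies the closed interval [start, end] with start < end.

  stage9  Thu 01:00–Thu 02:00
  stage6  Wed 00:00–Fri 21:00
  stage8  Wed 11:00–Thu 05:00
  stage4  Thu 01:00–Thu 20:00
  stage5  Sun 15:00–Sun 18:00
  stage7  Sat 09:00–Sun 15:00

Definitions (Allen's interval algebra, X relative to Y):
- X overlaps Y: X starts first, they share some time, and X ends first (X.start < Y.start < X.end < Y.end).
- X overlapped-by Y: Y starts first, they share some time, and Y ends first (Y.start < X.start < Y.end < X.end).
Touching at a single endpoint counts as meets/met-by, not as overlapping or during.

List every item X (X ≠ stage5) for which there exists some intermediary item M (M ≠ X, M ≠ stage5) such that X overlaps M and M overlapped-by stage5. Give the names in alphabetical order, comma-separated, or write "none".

Target stage5 = [Sun 15:00, Sun 18:00].
Intermediaries M with M overlapped-by stage5: none.
Union: none.

none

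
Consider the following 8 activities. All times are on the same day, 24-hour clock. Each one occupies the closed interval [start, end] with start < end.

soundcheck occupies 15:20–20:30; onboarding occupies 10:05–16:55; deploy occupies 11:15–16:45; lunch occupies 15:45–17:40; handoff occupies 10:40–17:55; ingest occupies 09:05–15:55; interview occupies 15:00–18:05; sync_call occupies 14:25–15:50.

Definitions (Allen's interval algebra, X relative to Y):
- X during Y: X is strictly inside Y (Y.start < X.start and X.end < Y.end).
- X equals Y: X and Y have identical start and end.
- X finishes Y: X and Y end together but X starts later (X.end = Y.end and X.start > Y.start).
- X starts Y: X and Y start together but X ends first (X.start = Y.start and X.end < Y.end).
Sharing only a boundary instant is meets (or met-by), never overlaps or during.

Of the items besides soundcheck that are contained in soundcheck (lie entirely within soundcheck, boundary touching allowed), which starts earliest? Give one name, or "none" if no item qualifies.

lunch

Target soundcheck = [15:20, 20:30].
deploy [11:15, 16:45] → overlaps → excluded.
handoff [10:40, 17:55] → overlaps → excluded.
ingest [09:05, 15:55] → overlaps → excluded.
interview [15:00, 18:05] → overlaps → excluded.
lunch [15:45, 17:40] → during → candidate.
onboarding [10:05, 16:55] → overlaps → excluded.
sync_call [14:25, 15:50] → overlaps → excluded.
Among candidates, earliest start is 15:45 → lunch.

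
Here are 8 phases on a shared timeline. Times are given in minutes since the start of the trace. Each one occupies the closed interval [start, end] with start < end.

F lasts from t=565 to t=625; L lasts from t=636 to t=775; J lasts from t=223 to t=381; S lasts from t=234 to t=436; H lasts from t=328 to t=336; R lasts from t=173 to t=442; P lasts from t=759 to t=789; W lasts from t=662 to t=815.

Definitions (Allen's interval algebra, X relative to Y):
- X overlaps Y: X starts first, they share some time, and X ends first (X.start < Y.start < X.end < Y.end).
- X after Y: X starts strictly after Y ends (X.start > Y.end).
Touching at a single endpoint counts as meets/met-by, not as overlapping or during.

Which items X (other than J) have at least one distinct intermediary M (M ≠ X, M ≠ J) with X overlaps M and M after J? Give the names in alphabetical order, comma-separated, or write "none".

L

Target J = [t=223, t=381].
Intermediaries M with M after J: F, L, P, W.
Via F — items with X overlaps F: none.
Via L — items with X overlaps L: none.
Via P — items with X overlaps P: L.
Via W — items with X overlaps W: L.
Union: L.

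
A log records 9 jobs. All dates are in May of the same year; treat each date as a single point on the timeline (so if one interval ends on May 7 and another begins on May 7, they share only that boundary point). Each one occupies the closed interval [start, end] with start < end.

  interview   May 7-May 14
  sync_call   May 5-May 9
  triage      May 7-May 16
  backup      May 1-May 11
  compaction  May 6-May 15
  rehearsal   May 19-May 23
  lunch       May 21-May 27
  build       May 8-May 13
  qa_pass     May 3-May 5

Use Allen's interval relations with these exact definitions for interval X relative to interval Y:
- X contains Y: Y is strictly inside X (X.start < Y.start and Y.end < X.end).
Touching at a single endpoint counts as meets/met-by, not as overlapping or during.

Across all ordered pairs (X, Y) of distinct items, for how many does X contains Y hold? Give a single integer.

Checking all 72 ordered pairs for relation 'contains'; matching pairs in alphabetical order:
(backup, qa_pass): backup contains qa_pass ✓
(backup, sync_call): backup contains sync_call ✓
(compaction, build): compaction contains build ✓
(compaction, interview): compaction contains interview ✓
(interview, build): interview contains build ✓
(triage, build): triage contains build ✓
Count: 6.

6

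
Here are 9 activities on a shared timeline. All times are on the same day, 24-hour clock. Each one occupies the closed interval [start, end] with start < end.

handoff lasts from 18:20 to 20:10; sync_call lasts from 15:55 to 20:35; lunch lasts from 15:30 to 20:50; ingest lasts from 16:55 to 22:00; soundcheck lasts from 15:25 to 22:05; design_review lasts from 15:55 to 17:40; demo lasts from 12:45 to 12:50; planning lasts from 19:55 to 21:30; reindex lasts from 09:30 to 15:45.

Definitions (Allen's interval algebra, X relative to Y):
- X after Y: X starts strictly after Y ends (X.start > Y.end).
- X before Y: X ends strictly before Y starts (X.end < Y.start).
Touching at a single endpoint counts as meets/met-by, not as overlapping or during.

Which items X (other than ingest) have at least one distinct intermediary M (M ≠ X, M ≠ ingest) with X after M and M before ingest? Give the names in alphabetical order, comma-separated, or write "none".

Target ingest = [16:55, 22:00].
Intermediaries M with M before ingest: demo, reindex.
Via demo — items with X after demo: design_review, handoff, lunch, planning, soundcheck, sync_call.
Via reindex — items with X after reindex: design_review, handoff, planning, sync_call.
Union: design_review, handoff, lunch, planning, soundcheck, sync_call.

design_review, handoff, lunch, planning, soundcheck, sync_call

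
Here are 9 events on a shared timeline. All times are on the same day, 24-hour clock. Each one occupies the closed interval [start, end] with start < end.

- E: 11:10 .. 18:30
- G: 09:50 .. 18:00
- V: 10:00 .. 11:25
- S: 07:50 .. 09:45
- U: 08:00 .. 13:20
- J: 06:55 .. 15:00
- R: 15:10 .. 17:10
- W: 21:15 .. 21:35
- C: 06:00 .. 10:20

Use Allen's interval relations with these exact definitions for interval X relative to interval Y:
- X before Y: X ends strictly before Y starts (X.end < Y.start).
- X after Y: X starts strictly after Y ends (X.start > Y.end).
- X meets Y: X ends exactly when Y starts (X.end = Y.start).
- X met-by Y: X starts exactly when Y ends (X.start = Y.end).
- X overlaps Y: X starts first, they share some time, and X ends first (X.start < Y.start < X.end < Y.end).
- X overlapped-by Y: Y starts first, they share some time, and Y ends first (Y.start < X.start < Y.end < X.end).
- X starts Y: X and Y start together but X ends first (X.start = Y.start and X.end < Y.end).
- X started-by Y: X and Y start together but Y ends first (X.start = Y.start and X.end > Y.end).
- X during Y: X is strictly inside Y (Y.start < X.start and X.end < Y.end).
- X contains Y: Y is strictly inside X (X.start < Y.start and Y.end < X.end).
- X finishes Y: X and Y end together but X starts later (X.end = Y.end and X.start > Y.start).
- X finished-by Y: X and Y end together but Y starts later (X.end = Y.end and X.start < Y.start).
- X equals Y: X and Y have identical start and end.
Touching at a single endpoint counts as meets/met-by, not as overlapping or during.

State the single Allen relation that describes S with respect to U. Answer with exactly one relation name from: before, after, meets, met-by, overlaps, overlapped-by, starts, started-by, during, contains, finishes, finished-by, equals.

S = [07:50, 09:45]; U = [08:00, 13:20].
Compare endpoints: S.start < U.start, S.start < U.end, S.end > U.start, S.end < U.end.
That pattern is 'overlaps'.

overlaps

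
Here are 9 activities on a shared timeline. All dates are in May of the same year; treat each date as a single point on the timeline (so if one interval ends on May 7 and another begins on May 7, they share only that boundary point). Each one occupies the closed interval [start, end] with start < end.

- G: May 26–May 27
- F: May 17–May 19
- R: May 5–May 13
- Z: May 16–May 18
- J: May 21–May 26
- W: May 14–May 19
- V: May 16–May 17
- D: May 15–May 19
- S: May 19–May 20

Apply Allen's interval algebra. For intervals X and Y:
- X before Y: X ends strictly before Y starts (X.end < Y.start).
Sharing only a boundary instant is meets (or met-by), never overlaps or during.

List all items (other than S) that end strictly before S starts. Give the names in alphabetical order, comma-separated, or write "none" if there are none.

R, V, Z

Target S = [May 19, May 20].
D [May 15, May 19] → meets → no.
F [May 17, May 19] → meets → no.
G [May 26, May 27] → after → no.
J [May 21, May 26] → after → no.
R [May 5, May 13] → before → yes.
V [May 16, May 17] → before → yes.
W [May 14, May 19] → meets → no.
Z [May 16, May 18] → before → yes.
Result: R, V, Z.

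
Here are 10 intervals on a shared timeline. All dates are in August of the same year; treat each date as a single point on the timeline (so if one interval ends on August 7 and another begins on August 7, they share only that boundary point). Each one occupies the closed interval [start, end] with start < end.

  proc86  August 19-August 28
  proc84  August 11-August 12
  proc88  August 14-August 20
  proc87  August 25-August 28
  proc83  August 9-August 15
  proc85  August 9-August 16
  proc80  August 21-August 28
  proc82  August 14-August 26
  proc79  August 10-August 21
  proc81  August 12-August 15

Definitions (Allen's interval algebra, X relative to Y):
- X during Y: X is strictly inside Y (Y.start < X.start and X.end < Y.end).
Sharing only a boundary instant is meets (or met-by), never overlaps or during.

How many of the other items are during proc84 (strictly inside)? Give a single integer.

Target proc84 = [August 11, August 12].
proc79 [August 10, August 21] → contains → no.
proc80 [August 21, August 28] → after → no.
proc81 [August 12, August 15] → met-by → no.
proc82 [August 14, August 26] → after → no.
proc83 [August 9, August 15] → contains → no.
proc85 [August 9, August 16] → contains → no.
proc86 [August 19, August 28] → after → no.
proc87 [August 25, August 28] → after → no.
proc88 [August 14, August 20] → after → no.
Total: 0.

0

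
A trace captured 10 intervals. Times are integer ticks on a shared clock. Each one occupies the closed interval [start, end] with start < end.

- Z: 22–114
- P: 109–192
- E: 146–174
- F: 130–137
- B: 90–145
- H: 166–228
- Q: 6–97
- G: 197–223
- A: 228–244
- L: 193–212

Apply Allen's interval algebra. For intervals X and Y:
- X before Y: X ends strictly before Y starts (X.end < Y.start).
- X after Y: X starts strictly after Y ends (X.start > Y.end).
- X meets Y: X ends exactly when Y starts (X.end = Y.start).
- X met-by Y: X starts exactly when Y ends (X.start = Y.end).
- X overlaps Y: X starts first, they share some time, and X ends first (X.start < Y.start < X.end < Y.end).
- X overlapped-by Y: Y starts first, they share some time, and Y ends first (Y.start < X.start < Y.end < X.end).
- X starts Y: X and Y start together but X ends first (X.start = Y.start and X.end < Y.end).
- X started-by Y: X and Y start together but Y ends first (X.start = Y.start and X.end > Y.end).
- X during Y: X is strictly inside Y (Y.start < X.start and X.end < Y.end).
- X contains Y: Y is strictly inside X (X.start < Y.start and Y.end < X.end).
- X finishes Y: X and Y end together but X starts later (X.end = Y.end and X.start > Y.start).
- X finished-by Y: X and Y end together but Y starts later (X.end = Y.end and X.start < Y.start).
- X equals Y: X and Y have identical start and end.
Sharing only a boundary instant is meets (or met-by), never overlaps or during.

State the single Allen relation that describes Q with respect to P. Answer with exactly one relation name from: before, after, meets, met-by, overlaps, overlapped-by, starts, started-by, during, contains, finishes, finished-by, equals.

before

Q = [6, 97]; P = [109, 192].
Compare endpoints: Q.start < P.start, Q.start < P.end, Q.end < P.start, Q.end < P.end.
That pattern is 'before'.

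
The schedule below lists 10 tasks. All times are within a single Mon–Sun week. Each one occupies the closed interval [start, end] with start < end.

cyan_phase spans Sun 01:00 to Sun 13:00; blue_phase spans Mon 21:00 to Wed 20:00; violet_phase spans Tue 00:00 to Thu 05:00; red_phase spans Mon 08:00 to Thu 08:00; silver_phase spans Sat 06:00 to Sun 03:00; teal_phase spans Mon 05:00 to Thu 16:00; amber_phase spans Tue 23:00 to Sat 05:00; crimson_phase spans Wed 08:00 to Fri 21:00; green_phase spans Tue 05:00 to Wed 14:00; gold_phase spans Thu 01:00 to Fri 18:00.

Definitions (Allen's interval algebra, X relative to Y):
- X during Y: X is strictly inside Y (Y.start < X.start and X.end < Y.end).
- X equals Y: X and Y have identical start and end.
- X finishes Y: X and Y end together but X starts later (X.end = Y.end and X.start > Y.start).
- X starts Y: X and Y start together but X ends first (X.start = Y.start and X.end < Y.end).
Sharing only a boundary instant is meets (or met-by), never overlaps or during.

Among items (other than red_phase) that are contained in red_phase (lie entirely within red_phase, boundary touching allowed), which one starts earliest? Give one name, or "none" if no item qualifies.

Target red_phase = [Mon 08:00, Thu 08:00].
amber_phase [Tue 23:00, Sat 05:00] → overlapped-by → excluded.
blue_phase [Mon 21:00, Wed 20:00] → during → candidate.
crimson_phase [Wed 08:00, Fri 21:00] → overlapped-by → excluded.
cyan_phase [Sun 01:00, Sun 13:00] → after → excluded.
gold_phase [Thu 01:00, Fri 18:00] → overlapped-by → excluded.
green_phase [Tue 05:00, Wed 14:00] → during → candidate.
silver_phase [Sat 06:00, Sun 03:00] → after → excluded.
teal_phase [Mon 05:00, Thu 16:00] → contains → excluded.
violet_phase [Tue 00:00, Thu 05:00] → during → candidate.
Among candidates, earliest start is Mon 21:00 → blue_phase.

blue_phase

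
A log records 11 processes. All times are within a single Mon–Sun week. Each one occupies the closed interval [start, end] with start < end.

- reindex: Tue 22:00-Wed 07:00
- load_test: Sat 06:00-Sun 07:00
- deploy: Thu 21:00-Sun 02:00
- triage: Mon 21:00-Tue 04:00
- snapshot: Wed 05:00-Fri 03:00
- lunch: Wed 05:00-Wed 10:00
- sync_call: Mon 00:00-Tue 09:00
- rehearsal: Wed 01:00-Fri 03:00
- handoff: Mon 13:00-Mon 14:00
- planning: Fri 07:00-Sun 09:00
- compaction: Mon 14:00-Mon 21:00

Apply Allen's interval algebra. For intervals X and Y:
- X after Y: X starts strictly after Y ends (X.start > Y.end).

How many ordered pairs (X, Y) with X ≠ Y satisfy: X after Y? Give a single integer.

39

Checking all 110 ordered pairs for relation 'after'; matching pairs in alphabetical order:
(deploy, compaction): deploy after compaction ✓
(deploy, handoff): deploy after handoff ✓
(deploy, lunch): deploy after lunch ✓
(deploy, reindex): deploy after reindex ✓
(deploy, sync_call): deploy after sync_call ✓
(deploy, triage): deploy after triage ✓
(load_test, compaction): load_test after compaction ✓
(load_test, handoff): load_test after handoff ✓
(load_test, lunch): load_test after lunch ✓
(load_test, rehearsal): load_test after rehearsal ✓
(load_test, reindex): load_test after reindex ✓
(load_test, snapshot): load_test after snapshot ✓
(load_test, sync_call): load_test after sync_call ✓
(load_test, triage): load_test after triage ✓
(lunch, compaction): lunch after compaction ✓
(lunch, handoff): lunch after handoff ✓
(lunch, sync_call): lunch after sync_call ✓
(lunch, triage): lunch after triage ✓
(planning, compaction): planning after compaction ✓
(planning, handoff): planning after handoff ✓
(planning, lunch): planning after lunch ✓
(planning, rehearsal): planning after rehearsal ✓
(planning, reindex): planning after reindex ✓
(planning, snapshot): planning after snapshot ✓
... plus 15 further pairs not listed.
Count: 39.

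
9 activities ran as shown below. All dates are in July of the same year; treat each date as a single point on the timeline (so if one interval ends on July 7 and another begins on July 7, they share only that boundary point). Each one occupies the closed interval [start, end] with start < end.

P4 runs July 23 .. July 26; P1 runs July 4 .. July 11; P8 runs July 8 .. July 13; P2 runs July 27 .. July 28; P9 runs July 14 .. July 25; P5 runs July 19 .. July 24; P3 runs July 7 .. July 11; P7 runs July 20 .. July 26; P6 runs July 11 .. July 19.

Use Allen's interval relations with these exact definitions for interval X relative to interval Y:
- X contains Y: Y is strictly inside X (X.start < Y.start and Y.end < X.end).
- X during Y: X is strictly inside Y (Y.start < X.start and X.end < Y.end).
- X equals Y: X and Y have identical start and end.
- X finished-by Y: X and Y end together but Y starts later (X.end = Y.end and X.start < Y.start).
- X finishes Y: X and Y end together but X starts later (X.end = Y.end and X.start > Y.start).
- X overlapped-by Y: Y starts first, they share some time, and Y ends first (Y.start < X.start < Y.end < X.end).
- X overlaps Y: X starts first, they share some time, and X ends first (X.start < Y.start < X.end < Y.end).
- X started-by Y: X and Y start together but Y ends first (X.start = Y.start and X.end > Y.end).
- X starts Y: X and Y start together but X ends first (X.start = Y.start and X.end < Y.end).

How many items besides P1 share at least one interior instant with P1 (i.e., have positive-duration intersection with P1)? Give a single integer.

2

Target P1 = [July 4, July 11].
P2 [July 27, July 28] → after → no.
P3 [July 7, July 11] → finishes → counts.
P4 [July 23, July 26] → after → no.
P5 [July 19, July 24] → after → no.
P6 [July 11, July 19] → met-by → no.
P7 [July 20, July 26] → after → no.
P8 [July 8, July 13] → overlapped-by → counts.
P9 [July 14, July 25] → after → no.
Total: 2.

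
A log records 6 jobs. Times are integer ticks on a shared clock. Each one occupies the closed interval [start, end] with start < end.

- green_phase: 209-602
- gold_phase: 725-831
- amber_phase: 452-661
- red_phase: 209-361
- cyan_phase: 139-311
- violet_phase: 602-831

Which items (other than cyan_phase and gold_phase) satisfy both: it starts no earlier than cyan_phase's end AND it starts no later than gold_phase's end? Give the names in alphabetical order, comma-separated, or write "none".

amber_phase, violet_phase

Conditions: its start is no earlier than cyan_phase's end (X.start >= 311) AND its start is no later than gold_phase's end (X.start <= 831).
amber_phase: start 452 >= 311? ✓; start 452 <= 831? ✓ → yes.
green_phase: start 209 >= 311? ✗; start 209 <= 831? ✓ → no.
red_phase: start 209 >= 311? ✗; start 209 <= 831? ✓ → no.
violet_phase: start 602 >= 311? ✓; start 602 <= 831? ✓ → yes.
Result: amber_phase, violet_phase.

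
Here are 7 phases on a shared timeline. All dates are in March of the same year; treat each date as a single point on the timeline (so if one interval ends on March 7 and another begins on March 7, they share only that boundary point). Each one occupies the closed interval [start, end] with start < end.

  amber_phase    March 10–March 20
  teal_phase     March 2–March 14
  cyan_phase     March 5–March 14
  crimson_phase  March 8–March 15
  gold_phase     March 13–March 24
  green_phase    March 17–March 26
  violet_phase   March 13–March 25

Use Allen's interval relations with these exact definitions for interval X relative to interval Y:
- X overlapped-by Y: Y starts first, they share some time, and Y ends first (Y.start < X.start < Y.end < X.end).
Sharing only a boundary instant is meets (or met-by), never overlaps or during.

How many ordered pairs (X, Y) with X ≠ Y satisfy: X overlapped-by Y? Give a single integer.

16

Checking all 42 ordered pairs for relation 'overlapped-by'; matching pairs in alphabetical order:
(amber_phase, crimson_phase): amber_phase overlapped-by crimson_phase ✓
(amber_phase, cyan_phase): amber_phase overlapped-by cyan_phase ✓
(amber_phase, teal_phase): amber_phase overlapped-by teal_phase ✓
(crimson_phase, cyan_phase): crimson_phase overlapped-by cyan_phase ✓
(crimson_phase, teal_phase): crimson_phase overlapped-by teal_phase ✓
(gold_phase, amber_phase): gold_phase overlapped-by amber_phase ✓
(gold_phase, crimson_phase): gold_phase overlapped-by crimson_phase ✓
(gold_phase, cyan_phase): gold_phase overlapped-by cyan_phase ✓
(gold_phase, teal_phase): gold_phase overlapped-by teal_phase ✓
(green_phase, amber_phase): green_phase overlapped-by amber_phase ✓
(green_phase, gold_phase): green_phase overlapped-by gold_phase ✓
(green_phase, violet_phase): green_phase overlapped-by violet_phase ✓
(violet_phase, amber_phase): violet_phase overlapped-by amber_phase ✓
(violet_phase, crimson_phase): violet_phase overlapped-by crimson_phase ✓
(violet_phase, cyan_phase): violet_phase overlapped-by cyan_phase ✓
(violet_phase, teal_phase): violet_phase overlapped-by teal_phase ✓
Count: 16.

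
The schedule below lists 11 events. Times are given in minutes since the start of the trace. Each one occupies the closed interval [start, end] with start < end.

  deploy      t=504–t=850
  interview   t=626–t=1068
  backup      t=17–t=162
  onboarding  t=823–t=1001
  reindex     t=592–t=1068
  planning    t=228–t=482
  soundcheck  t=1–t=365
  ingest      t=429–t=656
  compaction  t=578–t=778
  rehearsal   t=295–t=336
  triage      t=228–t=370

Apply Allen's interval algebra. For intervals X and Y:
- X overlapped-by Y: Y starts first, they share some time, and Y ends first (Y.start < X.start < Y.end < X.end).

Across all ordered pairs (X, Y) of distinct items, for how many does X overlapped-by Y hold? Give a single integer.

Checking all 110 ordered pairs for relation 'overlapped-by'; matching pairs in alphabetical order:
(compaction, ingest): compaction overlapped-by ingest ✓
(deploy, ingest): deploy overlapped-by ingest ✓
(ingest, planning): ingest overlapped-by planning ✓
(interview, compaction): interview overlapped-by compaction ✓
(interview, deploy): interview overlapped-by deploy ✓
(interview, ingest): interview overlapped-by ingest ✓
(onboarding, deploy): onboarding overlapped-by deploy ✓
(planning, soundcheck): planning overlapped-by soundcheck ✓
(reindex, compaction): reindex overlapped-by compaction ✓
(reindex, deploy): reindex overlapped-by deploy ✓
(reindex, ingest): reindex overlapped-by ingest ✓
(triage, soundcheck): triage overlapped-by soundcheck ✓
Count: 12.

12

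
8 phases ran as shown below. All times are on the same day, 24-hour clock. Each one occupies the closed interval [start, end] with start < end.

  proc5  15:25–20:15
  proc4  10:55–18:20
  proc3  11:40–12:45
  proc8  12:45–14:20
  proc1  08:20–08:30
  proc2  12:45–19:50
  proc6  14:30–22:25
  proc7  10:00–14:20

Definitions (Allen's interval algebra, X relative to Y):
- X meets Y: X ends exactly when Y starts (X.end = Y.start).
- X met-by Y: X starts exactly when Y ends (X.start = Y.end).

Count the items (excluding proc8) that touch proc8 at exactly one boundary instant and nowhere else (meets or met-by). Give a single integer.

1

Target proc8 = [12:45, 14:20].
proc1 [08:20, 08:30] → before → no.
proc2 [12:45, 19:50] → started-by → no.
proc3 [11:40, 12:45] → meets → counts.
proc4 [10:55, 18:20] → contains → no.
proc5 [15:25, 20:15] → after → no.
proc6 [14:30, 22:25] → after → no.
proc7 [10:00, 14:20] → finished-by → no.
Total: 1.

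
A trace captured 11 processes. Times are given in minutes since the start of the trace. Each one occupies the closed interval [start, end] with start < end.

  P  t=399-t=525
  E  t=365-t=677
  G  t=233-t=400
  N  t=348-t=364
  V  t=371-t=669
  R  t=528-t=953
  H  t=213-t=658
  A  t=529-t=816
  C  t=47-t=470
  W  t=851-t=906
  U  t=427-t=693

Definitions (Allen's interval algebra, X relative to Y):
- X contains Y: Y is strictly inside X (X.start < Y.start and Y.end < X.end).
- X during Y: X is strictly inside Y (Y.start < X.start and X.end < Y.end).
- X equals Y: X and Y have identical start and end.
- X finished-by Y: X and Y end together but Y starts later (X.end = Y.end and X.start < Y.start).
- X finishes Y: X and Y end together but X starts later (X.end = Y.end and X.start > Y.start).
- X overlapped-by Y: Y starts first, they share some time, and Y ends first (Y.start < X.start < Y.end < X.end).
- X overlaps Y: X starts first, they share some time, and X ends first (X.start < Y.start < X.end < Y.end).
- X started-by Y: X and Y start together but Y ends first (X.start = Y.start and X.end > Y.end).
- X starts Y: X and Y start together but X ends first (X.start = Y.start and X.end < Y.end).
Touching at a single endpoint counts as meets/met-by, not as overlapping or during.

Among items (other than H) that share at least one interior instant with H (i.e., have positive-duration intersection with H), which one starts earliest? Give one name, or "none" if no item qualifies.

C

Target H = [t=213, t=658].
A [t=529, t=816] → overlapped-by → candidate.
C [t=47, t=470] → overlaps → candidate.
E [t=365, t=677] → overlapped-by → candidate.
G [t=233, t=400] → during → candidate.
N [t=348, t=364] → during → candidate.
P [t=399, t=525] → during → candidate.
R [t=528, t=953] → overlapped-by → candidate.
U [t=427, t=693] → overlapped-by → candidate.
V [t=371, t=669] → overlapped-by → candidate.
W [t=851, t=906] → after → excluded.
Among candidates, earliest start is t=47 → C.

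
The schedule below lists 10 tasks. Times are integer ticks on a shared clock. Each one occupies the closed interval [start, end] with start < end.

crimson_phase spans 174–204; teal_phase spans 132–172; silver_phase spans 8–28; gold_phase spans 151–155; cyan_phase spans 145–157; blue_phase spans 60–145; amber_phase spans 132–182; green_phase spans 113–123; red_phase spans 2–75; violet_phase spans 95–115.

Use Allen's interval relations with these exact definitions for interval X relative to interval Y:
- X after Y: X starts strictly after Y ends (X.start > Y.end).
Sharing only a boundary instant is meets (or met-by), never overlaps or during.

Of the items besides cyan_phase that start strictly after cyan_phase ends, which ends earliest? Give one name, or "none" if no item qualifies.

Target cyan_phase = [145, 157].
amber_phase [132, 182] → contains → excluded.
blue_phase [60, 145] → meets → excluded.
crimson_phase [174, 204] → after → candidate.
gold_phase [151, 155] → during → excluded.
green_phase [113, 123] → before → excluded.
red_phase [2, 75] → before → excluded.
silver_phase [8, 28] → before → excluded.
teal_phase [132, 172] → contains → excluded.
violet_phase [95, 115] → before → excluded.
Among candidates, earliest end is 204 → crimson_phase.

crimson_phase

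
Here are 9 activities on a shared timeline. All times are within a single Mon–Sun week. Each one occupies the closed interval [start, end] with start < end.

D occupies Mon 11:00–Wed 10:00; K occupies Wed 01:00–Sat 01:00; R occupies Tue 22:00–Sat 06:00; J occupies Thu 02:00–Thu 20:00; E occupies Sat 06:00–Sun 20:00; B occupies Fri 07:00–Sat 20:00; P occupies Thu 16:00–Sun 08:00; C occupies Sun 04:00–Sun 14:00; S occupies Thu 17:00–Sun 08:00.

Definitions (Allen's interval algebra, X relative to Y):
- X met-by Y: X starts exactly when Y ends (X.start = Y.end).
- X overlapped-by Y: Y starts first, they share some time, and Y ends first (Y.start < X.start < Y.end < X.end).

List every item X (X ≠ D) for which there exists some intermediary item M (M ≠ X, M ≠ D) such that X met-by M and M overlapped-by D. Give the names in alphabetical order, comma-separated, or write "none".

Target D = [Mon 11:00, Wed 10:00].
Intermediaries M with M overlapped-by D: K, R.
Via K — items with X met-by K: none.
Via R — items with X met-by R: E.
Union: E.

E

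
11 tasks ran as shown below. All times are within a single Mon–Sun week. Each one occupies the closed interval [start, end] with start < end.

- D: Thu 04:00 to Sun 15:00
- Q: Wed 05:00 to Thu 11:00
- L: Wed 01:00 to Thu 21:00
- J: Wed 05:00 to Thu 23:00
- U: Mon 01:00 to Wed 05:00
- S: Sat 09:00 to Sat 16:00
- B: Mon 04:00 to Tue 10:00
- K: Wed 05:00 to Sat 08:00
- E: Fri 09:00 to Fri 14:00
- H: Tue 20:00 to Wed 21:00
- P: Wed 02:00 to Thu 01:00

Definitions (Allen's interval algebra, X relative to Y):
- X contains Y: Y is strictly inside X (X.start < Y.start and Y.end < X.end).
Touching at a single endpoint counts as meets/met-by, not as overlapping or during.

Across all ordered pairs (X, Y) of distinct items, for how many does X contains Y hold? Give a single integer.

Checking all 110 ordered pairs for relation 'contains'; matching pairs in alphabetical order:
(D, E): D contains E ✓
(D, S): D contains S ✓
(K, E): K contains E ✓
(L, P): L contains P ✓
(L, Q): L contains Q ✓
(U, B): U contains B ✓
Count: 6.

6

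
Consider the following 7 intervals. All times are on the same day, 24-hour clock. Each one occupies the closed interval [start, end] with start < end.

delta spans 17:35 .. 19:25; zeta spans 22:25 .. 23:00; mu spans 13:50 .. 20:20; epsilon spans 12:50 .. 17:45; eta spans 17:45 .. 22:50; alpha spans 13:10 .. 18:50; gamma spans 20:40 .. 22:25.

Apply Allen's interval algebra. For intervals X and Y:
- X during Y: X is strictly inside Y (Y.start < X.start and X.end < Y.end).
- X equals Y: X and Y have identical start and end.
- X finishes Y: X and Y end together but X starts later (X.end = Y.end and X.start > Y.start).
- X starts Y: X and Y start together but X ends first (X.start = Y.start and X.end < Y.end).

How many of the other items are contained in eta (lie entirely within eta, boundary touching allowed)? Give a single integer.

1

Target eta = [17:45, 22:50].
alpha [13:10, 18:50] → overlaps → no.
delta [17:35, 19:25] → overlaps → no.
epsilon [12:50, 17:45] → meets → no.
gamma [20:40, 22:25] → during → counts.
mu [13:50, 20:20] → overlaps → no.
zeta [22:25, 23:00] → overlapped-by → no.
Total: 1.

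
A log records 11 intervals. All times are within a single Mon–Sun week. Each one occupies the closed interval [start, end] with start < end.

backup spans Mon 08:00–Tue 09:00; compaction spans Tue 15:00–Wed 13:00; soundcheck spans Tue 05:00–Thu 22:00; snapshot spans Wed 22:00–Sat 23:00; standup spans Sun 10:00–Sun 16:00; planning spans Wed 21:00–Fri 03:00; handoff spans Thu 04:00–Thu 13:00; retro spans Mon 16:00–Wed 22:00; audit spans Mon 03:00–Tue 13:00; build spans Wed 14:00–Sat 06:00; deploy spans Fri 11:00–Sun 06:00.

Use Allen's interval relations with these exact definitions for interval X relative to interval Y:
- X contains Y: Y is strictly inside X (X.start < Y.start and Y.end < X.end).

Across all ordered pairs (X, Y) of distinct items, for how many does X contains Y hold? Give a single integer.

8

Checking all 110 ordered pairs for relation 'contains'; matching pairs in alphabetical order:
(audit, backup): audit contains backup ✓
(build, handoff): build contains handoff ✓
(build, planning): build contains planning ✓
(planning, handoff): planning contains handoff ✓
(retro, compaction): retro contains compaction ✓
(snapshot, handoff): snapshot contains handoff ✓
(soundcheck, compaction): soundcheck contains compaction ✓
(soundcheck, handoff): soundcheck contains handoff ✓
Count: 8.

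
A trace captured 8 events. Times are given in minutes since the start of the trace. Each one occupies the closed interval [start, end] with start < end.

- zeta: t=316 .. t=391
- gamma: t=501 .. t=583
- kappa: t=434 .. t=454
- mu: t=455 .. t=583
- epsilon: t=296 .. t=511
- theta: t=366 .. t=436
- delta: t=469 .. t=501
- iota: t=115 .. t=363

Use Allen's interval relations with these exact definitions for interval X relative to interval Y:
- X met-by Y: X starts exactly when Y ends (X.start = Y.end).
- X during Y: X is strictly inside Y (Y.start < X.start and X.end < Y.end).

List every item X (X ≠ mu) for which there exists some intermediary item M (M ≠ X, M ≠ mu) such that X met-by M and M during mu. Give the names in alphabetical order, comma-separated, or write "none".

Target mu = [t=455, t=583].
Intermediaries M with M during mu: delta.
Via delta — items with X met-by delta: gamma.
Union: gamma.

gamma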